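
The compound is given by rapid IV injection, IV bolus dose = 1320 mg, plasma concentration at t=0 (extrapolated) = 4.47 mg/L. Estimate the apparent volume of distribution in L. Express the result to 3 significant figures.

Vd = Dose / C₀ = 1320 / 4.47 = 295.3 L

295 L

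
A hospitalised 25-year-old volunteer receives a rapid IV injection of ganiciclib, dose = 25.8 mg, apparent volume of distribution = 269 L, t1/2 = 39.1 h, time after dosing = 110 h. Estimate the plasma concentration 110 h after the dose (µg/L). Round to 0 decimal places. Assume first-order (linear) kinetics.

14 µg/L

C₀ = Dose / Vd = 25.80 / 269 = 0.09591 mg/L
k = ln2 / t½ = 0.693147 / 39.1 = 0.01773 h⁻¹
C = C₀ · e^(−k·t) = 0.09591 × e^(−0.01773 × 110)
  = 0.09591 × 0.1422 = 0.01364 mg/L
Convert: 0.01364 mg/L × 1000 = 13.64 µg/L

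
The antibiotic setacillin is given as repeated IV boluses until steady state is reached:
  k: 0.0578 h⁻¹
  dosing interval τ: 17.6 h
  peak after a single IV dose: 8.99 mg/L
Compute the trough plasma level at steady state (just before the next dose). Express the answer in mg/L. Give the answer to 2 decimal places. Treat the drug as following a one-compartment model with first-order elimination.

e^(−kτ) = e^(−0.05780 × 17.6) = 0.3616
Accumulation ratio R = 1 / (1 − e^(−kτ)) = 1 / (1 − 0.3616) = 1.566
Steady-state trough = C₀ × R × e^(−kτ) = 8.99 × 1.566 × 0.3616 = 5.091 mg/L

5.09 mg/L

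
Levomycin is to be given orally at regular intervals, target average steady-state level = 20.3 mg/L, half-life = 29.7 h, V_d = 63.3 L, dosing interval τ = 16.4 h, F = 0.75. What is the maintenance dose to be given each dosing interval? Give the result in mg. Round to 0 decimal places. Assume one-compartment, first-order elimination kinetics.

656 mg

k = ln2 / t½ = 0.693147 / 29.7 = 0.02334 h⁻¹
CL = k × Vd = 0.02334 × 63.3 = 1.477 L/h
At steady state, F × (Dose/τ) = Css × CL.
Dose = Css × CL × τ / F = 20.3 × 1.477 × 16.4 / 0.75 = 655.6 mg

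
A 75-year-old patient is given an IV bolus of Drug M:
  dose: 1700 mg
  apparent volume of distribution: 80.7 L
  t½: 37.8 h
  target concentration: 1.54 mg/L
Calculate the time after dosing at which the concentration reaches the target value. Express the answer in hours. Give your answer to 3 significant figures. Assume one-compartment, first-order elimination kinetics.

143 h

C₀ = Dose / Vd = 1700 / 80.7 = 21.07 mg/L
k = ln2 / t½ = 0.693147 / 37.8 = 0.01834 h⁻¹
t = ln(C₀ / C) / k = ln(21.07 / 1.54) / 0.01834
  = ln(13.68) / 0.01834 = 2.616 / 0.01834 = 142.6 h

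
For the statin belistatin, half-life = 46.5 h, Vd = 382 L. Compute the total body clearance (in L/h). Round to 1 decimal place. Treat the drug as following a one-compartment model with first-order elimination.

5.7 L/h

k = ln2 / t½ = 0.693147 / 46.5 = 0.01491 h⁻¹
CL = k × Vd = 0.01491 × 382 = 5.696 L/h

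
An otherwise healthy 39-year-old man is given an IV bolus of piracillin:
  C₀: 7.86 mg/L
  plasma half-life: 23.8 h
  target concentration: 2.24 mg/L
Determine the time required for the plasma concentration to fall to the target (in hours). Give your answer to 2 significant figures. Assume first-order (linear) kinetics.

43 h

k = ln2 / t½ = 0.693147 / 23.8 = 0.02912 h⁻¹
t = ln(C₀ / C) / k = ln(7.860 / 2.24) / 0.02912
  = ln(3.509) / 0.02912 = 1.255 / 0.02912 = 43.10 h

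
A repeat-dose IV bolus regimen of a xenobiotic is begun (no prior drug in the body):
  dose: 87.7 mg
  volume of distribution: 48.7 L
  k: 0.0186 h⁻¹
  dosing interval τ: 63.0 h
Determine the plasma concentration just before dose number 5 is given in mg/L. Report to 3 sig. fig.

0.801 mg/L

C₀ per dose = Dose / Vd = 87.7 / 48.7 = 1.801 mg/L
Fraction remaining after one interval: r = e^(−kτ) = e^(−0.01860 × 63.0) = 0.3098
Before dose 5, 4 doses have been given (aged 1τ, 2τ, 3τ, 4τ).
C_trough = C₀ × (r + r² + … + r^4) = C₀ × r(1−r^4)/(1−r)
        = 1.801 × 0.3098 × (1 − 0.009211) / (1 − 0.3098) = 0.8009 mg/L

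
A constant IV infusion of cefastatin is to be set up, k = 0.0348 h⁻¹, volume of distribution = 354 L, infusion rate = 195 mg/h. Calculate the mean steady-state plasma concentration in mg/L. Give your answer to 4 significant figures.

CL = k × Vd = 0.03480 × 354 = 12.32 L/h
At steady state Css = R₀ / CL = 195 / 12.32 = 15.83 mg/L

15.83 mg/L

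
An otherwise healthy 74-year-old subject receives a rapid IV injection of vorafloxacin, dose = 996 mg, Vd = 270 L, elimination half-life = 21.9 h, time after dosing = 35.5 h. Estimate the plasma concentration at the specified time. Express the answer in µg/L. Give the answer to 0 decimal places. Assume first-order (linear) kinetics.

C₀ = Dose / Vd = 996.0 / 270 = 3.689 mg/L
k = ln2 / t½ = 0.693147 / 21.9 = 0.03165 h⁻¹
C = C₀ · e^(−k·t) = 3.689 × e^(−0.03165 × 35.5)
  = 3.689 × 0.3251 = 1.199 mg/L
Convert: 1.199 mg/L × 1000 = 1199 µg/L

1199 µg/L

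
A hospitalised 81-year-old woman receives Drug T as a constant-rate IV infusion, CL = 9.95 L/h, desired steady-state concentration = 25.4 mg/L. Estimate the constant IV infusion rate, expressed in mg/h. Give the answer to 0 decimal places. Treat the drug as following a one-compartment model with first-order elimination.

At steady state, infusion rate R₀ = Css × CL = 25.4 × 9.950 = 252.7 mg/h

253 mg/h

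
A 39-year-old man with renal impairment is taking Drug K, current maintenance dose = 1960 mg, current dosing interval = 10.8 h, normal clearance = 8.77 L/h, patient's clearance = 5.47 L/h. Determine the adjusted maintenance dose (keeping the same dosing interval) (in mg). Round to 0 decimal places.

1222 mg

To keep the same average steady-state level, dosing rate must scale with clearance.
CL ratio = 5.47 / 8.77 = 0.6237
New dose (same interval) = 1960 × 0.6237 = 1222 mg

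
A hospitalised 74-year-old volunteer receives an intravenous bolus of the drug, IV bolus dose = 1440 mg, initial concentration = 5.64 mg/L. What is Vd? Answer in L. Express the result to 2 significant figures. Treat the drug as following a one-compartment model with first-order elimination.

Vd = Dose / C₀ = 1440 / 5.64 = 255.3 L

260 L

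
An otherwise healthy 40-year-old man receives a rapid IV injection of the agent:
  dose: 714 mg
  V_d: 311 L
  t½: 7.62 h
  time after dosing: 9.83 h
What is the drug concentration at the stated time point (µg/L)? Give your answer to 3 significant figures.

C₀ = Dose / Vd = 714.0 / 311 = 2.296 mg/L
k = ln2 / t½ = 0.693147 / 7.62 = 0.09096 h⁻¹
C = C₀ · e^(−k·t) = 2.296 × e^(−0.09096 × 9.83)
  = 2.296 × 0.4090 = 0.9391 mg/L
Convert: 0.9391 mg/L × 1000 = 939.1 µg/L

939 µg/L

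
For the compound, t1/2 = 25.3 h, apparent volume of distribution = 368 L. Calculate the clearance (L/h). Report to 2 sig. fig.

k = ln2 / t½ = 0.693147 / 25.3 = 0.02740 h⁻¹
CL = k × Vd = 0.02740 × 368 = 10.08 L/h

10 L/h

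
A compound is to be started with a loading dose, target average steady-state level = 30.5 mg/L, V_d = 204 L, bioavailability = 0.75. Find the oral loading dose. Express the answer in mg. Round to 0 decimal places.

LD = Css × Vd / F = 30.5 × 204 / 0.75 = 8296 mg

8296 mg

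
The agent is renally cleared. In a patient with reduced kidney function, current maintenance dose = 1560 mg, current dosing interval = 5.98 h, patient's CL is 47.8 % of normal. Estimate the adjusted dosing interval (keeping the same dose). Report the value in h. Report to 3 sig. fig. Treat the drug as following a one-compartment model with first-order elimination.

12.5 h

To keep the same average steady-state level, dosing rate must scale with clearance.
CL ratio = 47.8 / 100 = 0.4780
New interval (same dose) = 5.98 / 0.4780 = 12.51 h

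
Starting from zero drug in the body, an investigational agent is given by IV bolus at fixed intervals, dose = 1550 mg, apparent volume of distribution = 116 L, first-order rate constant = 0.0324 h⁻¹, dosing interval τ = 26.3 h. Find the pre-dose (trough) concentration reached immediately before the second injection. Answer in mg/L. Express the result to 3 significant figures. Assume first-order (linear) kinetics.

5.70 mg/L

C₀ per dose = Dose / Vd = 1550 / 116 = 13.36 mg/L
Fraction remaining after one interval: r = e^(−kτ) = e^(−0.03240 × 26.3) = 0.4265
Before dose 2, 1 dose has been given (aged 1τ).
C_trough = C₀ × r = 13.36 × 0.4265 = 5.698 mg/L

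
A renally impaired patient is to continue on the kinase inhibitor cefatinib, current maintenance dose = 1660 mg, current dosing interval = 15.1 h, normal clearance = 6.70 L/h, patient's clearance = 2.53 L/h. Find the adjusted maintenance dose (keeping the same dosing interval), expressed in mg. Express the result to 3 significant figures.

627 mg

To keep the same average steady-state level, dosing rate must scale with clearance.
CL ratio = 2.53 / 6.70 = 0.3776
New dose (same interval) = 1660 × 0.3776 = 626.8 mg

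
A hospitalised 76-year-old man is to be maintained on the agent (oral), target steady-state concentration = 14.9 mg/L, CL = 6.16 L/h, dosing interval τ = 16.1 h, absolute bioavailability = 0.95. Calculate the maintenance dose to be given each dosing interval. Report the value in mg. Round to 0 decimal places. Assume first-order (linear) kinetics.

1555 mg

At steady state, F × (Dose/τ) = Css × CL.
Dose = Css × CL × τ / F = 14.9 × 6.160 × 16.1 / 0.95 = 1555 mg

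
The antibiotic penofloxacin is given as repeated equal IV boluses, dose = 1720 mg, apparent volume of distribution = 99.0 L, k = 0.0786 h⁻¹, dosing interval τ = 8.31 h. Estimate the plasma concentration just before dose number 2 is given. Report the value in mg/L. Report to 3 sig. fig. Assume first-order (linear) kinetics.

9.04 mg/L

C₀ per dose = Dose / Vd = 1720 / 99.0 = 17.37 mg/L
Fraction remaining after one interval: r = e^(−kτ) = e^(−0.07860 × 8.31) = 0.5204
Before dose 2, 1 dose has been given (aged 1τ).
C_trough = C₀ × r = 17.37 × 0.5204 = 9.039 mg/L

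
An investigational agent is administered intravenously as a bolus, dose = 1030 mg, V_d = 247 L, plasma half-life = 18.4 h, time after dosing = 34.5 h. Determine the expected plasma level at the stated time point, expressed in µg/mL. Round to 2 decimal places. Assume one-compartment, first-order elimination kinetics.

C₀ = Dose / Vd = 1030 / 247 = 4.170 mg/L
k = ln2 / t½ = 0.693147 / 18.4 = 0.03767 h⁻¹
C = C₀ · e^(−k·t) = 4.170 × e^(−0.03767 × 34.5)
  = 4.170 × 0.2726 = 1.137 mg/L
(1.137 mg/L = 1.137 µg/mL)

1.14 µg/mL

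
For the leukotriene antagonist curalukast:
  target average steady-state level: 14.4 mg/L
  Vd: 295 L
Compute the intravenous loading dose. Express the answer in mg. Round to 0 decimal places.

4248 mg

LD = Css × Vd = 14.4 × 295 = 4248 mg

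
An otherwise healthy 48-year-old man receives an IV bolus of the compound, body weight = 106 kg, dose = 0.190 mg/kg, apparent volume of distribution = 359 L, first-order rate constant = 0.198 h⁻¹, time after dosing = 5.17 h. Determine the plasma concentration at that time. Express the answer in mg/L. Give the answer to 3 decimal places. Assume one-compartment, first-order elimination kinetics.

0.020 mg/L

Total dose = 0.190 × 106 = 20.14 mg
C₀ = Dose / Vd = 20.14 / 359 = 0.05610 mg/L
C = C₀ · e^(−k·t) = 0.05610 × e^(−0.1980 × 5.17)
  = 0.05610 × 0.3593 = 0.02016 mg/L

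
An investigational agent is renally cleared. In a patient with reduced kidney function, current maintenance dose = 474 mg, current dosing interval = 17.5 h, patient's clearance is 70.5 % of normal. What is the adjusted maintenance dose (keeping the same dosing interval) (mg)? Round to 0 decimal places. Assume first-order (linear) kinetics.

334 mg

To keep the same average steady-state level, dosing rate must scale with clearance.
CL ratio = 70.5 / 100 = 0.7050
New dose (same interval) = 474 × 0.7050 = 334.2 mg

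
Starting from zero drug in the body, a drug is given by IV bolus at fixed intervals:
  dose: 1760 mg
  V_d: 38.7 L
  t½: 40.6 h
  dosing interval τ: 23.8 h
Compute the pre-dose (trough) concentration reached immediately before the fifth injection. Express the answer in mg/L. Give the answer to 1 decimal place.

C₀ per dose = Dose / Vd = 1760 / 38.7 = 45.48 mg/L
k = ln2 / t½ = 0.693147 / 40.6 = 0.01707 h⁻¹
Fraction remaining after one interval: r = e^(−kτ) = e^(−0.01707 × 23.8) = 0.6661
Before dose 5, 4 doses have been given (aged 1τ, 2τ, 3τ, 4τ).
C_trough = C₀ × (r + r² + … + r^4) = C₀ × r(1−r^4)/(1−r)
        = 45.48 × 0.6661 × (1 − 0.1969) / (1 − 0.6661) = 72.86 mg/L

72.9 mg/L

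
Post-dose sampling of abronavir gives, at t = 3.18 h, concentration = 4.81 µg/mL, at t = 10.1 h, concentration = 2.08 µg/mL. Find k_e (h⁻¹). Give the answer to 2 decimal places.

0.12 h⁻¹

k = ln(C₁/C₂) / (t₂ − t₁) = ln(4.81/2.08) / (10.1 − 3.18)
  = 0.8383 / 6.920 = 0.1211 h⁻¹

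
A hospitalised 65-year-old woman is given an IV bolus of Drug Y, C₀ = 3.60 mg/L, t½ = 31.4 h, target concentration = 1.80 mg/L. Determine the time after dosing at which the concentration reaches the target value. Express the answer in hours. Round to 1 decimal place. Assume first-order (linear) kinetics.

31.4 h

k = ln2 / t½ = 0.693147 / 31.4 = 0.02207 h⁻¹
t = ln(C₀ / C) / k = ln(3.600 / 1.80) / 0.02207
  = ln(2.000) / 0.02207 = 0.6931 / 0.02207 = 31.40 h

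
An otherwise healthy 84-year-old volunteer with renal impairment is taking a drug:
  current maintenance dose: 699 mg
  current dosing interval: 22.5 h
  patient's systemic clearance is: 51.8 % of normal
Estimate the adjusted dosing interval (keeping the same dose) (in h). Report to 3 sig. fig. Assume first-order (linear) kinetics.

To keep the same average steady-state level, dosing rate must scale with clearance.
CL ratio = 51.8 / 100 = 0.5180
New interval (same dose) = 22.5 / 0.5180 = 43.44 h

43.4 h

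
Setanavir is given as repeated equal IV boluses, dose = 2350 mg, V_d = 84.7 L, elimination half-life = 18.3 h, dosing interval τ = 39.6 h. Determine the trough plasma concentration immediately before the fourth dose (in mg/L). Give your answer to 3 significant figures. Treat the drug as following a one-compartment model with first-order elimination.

C₀ per dose = Dose / Vd = 2350 / 84.7 = 27.74 mg/L
k = ln2 / t½ = 0.693147 / 18.3 = 0.03788 h⁻¹
Fraction remaining after one interval: r = e^(−kτ) = e^(−0.03788 × 39.6) = 0.2231
Before dose 4, 3 doses have been given (aged 1τ, 2τ, 3τ).
C_trough = C₀ × (r + r² + … + r^3) = C₀ × r(1−r^3)/(1−r)
        = 27.74 × 0.2231 × (1 − 0.01110) / (1 − 0.2231) = 7.878 mg/L

7.88 mg/L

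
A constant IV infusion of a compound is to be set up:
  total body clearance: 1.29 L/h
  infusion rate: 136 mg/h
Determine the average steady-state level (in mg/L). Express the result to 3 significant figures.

105 mg/L

At steady state Css = R₀ / CL = 136 / 1.290 = 105.4 mg/L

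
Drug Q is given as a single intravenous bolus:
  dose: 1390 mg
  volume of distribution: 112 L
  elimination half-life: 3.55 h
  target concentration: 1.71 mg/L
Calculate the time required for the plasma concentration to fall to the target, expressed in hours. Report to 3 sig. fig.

10.2 h

C₀ = Dose / Vd = 1390 / 112 = 12.41 mg/L
k = ln2 / t½ = 0.693147 / 3.55 = 0.1953 h⁻¹
t = ln(C₀ / C) / k = ln(12.41 / 1.71) / 0.1953
  = ln(7.257) / 0.1953 = 1.982 / 0.1953 = 10.15 h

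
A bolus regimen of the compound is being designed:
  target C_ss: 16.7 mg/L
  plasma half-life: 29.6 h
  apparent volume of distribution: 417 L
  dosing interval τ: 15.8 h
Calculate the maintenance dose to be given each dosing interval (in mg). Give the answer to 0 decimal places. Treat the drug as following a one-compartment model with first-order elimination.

2577 mg

k = ln2 / t½ = 0.693147 / 29.6 = 0.02342 h⁻¹
CL = k × Vd = 0.02342 × 417 = 9.766 L/h
At steady state, Dose/τ = Css × CL.
Dose = Css × CL × τ = 16.7 × 9.766 × 15.8 = 2577 mg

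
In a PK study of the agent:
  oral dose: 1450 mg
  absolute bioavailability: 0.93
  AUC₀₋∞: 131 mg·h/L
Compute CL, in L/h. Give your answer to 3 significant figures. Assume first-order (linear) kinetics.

CL = F·Dose / AUC = 0.93 × 1450 / 131 = 10.29 L/h

10.3 L/h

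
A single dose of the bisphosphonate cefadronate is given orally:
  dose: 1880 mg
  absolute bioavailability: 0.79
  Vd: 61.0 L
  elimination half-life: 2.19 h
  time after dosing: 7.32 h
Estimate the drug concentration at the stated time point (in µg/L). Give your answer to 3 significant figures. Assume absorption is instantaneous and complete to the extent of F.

2400 µg/L

Amount reaching circulation = F × Dose = 0.79 × 1880 = 1485 mg
C₀ = F·Dose / Vd = 1485 / 61.0 = 24.34 mg/L
k = ln2 / t½ = 0.693147 / 2.19 = 0.3165 h⁻¹
C = C₀ · e^(−k·t) = 24.34 × e^(−0.3165 × 7.32)
  = 24.34 × 0.09859 = 2.400 mg/L
Convert: 2.400 mg/L × 1000 = 2400 µg/L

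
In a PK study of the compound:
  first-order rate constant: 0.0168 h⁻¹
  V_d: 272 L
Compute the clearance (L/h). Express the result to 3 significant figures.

CL = k × Vd = 0.0168 × 272 = 4.570 L/h

4.57 L/h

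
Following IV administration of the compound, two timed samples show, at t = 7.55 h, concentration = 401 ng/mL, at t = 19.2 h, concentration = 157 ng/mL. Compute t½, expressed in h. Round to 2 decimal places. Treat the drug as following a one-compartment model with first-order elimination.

8.61 h

k = ln(C₁/C₂) / (t₂ − t₁) = ln(401/157) / (19.2 − 7.55)
  = 0.9377 / 11.65 = 0.08049 h⁻¹
t½ = ln2 / k = 0.693147 / 0.08049 = 8.612 h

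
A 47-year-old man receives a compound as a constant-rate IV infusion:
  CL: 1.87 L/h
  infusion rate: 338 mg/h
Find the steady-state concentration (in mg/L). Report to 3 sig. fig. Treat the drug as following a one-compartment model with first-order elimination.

181 mg/L

At steady state Css = R₀ / CL = 338 / 1.870 = 180.7 mg/L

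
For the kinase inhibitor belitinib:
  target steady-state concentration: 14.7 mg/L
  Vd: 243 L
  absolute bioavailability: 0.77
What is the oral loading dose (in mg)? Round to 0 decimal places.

LD = Css × Vd / F = 14.7 × 243 / 0.77 = 4639 mg

4639 mg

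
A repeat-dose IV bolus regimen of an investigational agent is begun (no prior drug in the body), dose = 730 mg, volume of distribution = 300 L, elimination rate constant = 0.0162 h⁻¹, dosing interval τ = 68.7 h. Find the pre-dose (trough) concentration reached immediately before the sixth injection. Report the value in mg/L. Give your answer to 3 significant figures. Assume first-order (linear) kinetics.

1.19 mg/L

C₀ per dose = Dose / Vd = 730 / 300 = 2.433 mg/L
Fraction remaining after one interval: r = e^(−kτ) = e^(−0.01620 × 68.7) = 0.3286
Before dose 6, 5 doses have been given (aged 1τ, 2τ, 3τ, 4τ, 5τ).
C_trough = C₀ × (r + r² + … + r^5) = C₀ × r(1−r^5)/(1−r)
        = 2.433 × 0.3286 × (1 − 0.003831) / (1 − 0.3286) = 1.186 mg/L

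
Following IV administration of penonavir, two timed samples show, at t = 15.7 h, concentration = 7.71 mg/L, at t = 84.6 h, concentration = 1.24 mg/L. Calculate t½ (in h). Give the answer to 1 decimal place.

26.1 h

k = ln(C₁/C₂) / (t₂ − t₁) = ln(7.71/1.24) / (84.6 − 15.7)
  = 1.827 / 68.90 = 0.02652 h⁻¹
t½ = ln2 / k = 0.693147 / 0.02652 = 26.14 h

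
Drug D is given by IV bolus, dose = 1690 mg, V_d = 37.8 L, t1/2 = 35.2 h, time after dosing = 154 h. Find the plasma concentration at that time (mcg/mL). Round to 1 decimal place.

2.2 mcg/mL

C₀ = Dose / Vd = 1690 / 37.8 = 44.71 mg/L
k = ln2 / t½ = 0.693147 / 35.2 = 0.01969 h⁻¹
C = C₀ · e^(−k·t) = 44.71 × e^(−0.01969 × 154)
  = 44.71 × 0.04821 = 2.155 mg/L
(2.155 mg/L = 2.155 mcg/mL)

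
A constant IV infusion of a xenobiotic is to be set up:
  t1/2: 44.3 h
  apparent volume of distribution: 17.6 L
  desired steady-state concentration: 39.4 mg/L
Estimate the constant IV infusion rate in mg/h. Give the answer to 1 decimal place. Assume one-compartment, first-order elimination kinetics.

k = ln2 / t½ = 0.693147 / 44.3 = 0.01565 h⁻¹
CL = k × Vd = 0.01565 × 17.6 = 0.2754 L/h
At steady state, infusion rate R₀ = Css × CL = 39.4 × 0.2754 = 10.85 mg/h

10.9 mg/h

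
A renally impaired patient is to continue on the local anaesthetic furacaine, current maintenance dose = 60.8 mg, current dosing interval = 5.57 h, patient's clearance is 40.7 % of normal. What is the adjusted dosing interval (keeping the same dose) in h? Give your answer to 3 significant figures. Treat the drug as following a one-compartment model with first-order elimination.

To keep the same average steady-state level, dosing rate must scale with clearance.
CL ratio = 40.7 / 100 = 0.4070
New interval (same dose) = 5.57 / 0.4070 = 13.69 h

13.7 h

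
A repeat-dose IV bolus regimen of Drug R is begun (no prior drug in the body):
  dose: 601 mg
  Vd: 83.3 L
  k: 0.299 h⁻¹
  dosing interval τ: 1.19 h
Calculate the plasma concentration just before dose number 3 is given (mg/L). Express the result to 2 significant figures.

C₀ per dose = Dose / Vd = 601 / 83.3 = 7.215 mg/L
Fraction remaining after one interval: r = e^(−kτ) = e^(−0.2990 × 1.19) = 0.7006
Before dose 3, 2 doses have been given (aged 1τ, 2τ).
C_trough = C₀ × (r + r²) = 7.215 × (0.7006 + 0.4908) = 8.596 mg/L

8.6 mg/L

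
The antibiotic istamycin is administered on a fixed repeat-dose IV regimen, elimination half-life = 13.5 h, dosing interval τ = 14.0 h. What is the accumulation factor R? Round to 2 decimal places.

k = ln2 / t½ = 0.693147 / 13.5 = 0.05134 h⁻¹
e^(−kτ) = e^(−0.05134 × 14.0) = 0.4874
Accumulation ratio R = 1 / (1 − e^(−kτ)) = 1 / (1 − 0.4874) = 1.951

1.95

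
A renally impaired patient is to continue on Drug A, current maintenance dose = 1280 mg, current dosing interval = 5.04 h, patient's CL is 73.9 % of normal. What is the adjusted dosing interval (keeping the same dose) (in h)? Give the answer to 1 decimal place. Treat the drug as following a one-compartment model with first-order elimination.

6.8 h

To keep the same average steady-state level, dosing rate must scale with clearance.
CL ratio = 73.9 / 100 = 0.7390
New interval (same dose) = 5.04 / 0.7390 = 6.820 h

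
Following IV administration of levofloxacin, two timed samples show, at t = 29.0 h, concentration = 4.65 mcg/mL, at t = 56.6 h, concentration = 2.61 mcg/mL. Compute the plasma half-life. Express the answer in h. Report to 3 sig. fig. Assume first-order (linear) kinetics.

33.1 h

k = ln(C₁/C₂) / (t₂ − t₁) = ln(4.65/2.61) / (56.6 − 29.0)
  = 0.5775 / 27.60 = 0.02092 h⁻¹
t½ = ln2 / k = 0.693147 / 0.02092 = 33.13 h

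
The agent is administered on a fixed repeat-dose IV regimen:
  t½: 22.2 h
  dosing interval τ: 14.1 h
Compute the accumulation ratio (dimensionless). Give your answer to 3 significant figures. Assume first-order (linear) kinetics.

2.81

k = ln2 / t½ = 0.693147 / 22.2 = 0.03122 h⁻¹
e^(−kτ) = e^(−0.03122 × 14.1) = 0.6439
Accumulation ratio R = 1 / (1 − e^(−kτ)) = 1 / (1 − 0.6439) = 2.808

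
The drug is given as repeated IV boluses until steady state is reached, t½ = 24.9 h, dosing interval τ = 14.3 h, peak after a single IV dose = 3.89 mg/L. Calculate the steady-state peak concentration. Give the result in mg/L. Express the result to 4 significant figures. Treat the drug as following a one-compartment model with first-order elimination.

k = ln2 / t½ = 0.693147 / 24.9 = 0.02784 h⁻¹
e^(−kτ) = e^(−0.02784 × 14.3) = 0.6716
Accumulation ratio R = 1 / (1 − e^(−kτ)) = 1 / (1 − 0.6716) = 3.045
Steady-state peak = C₀ × R = 3.89 × 3.045 = 11.85 mg/L

11.85 mg/L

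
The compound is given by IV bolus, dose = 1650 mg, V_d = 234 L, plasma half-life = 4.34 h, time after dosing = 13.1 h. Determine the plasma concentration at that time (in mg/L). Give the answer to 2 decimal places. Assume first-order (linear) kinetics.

0.87 mg/L

C₀ = Dose / Vd = 1650 / 234 = 7.051 mg/L
k = ln2 / t½ = 0.693147 / 4.34 = 0.1597 h⁻¹
C = C₀ · e^(−k·t) = 7.051 × e^(−0.1597 × 13.1)
  = 7.051 × 0.1234 = 0.8701 mg/L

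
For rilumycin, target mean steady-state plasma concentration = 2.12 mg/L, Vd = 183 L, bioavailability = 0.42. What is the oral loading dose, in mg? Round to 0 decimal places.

LD = Css × Vd / F = 2.12 × 183 / 0.42 = 923.7 mg

924 mg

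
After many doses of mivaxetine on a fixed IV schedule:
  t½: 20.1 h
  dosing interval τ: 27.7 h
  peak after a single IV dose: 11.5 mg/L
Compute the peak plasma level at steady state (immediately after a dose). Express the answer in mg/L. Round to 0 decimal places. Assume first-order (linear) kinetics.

k = ln2 / t½ = 0.693147 / 20.1 = 0.03448 h⁻¹
e^(−kτ) = e^(−0.03448 × 27.7) = 0.3848
Accumulation ratio R = 1 / (1 − e^(−kτ)) = 1 / (1 − 0.3848) = 1.625
Steady-state peak = C₀ × R = 11.5 × 1.625 = 18.69 mg/L

19 mg/L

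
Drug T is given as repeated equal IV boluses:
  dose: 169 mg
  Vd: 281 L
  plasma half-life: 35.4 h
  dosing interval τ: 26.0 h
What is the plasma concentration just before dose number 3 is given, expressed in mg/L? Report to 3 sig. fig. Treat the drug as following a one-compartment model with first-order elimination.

C₀ per dose = Dose / Vd = 169 / 281 = 0.6014 mg/L
k = ln2 / t½ = 0.693147 / 35.4 = 0.01958 h⁻¹
Fraction remaining after one interval: r = e^(−kτ) = e^(−0.01958 × 26.0) = 0.6010
Before dose 3, 2 doses have been given (aged 1τ, 2τ).
C_trough = C₀ × (r + r²) = 0.6014 × (0.6010 + 0.3612) = 0.5787 mg/L

0.579 mg/L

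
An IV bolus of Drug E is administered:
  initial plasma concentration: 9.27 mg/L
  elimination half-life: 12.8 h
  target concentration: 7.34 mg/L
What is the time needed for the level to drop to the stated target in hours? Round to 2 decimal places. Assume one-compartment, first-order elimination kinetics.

k = ln2 / t½ = 0.693147 / 12.8 = 0.05415 h⁻¹
t = ln(C₀ / C) / k = ln(9.270 / 7.34) / 0.05415
  = ln(1.263) / 0.05415 = 0.2335 / 0.05415 = 4.312 h

4.31 h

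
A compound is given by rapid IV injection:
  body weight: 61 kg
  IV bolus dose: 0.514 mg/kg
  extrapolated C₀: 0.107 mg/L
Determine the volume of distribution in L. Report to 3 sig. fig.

Dose = 0.514 × 61 = 31.35 mg
Vd = Dose / C₀ = 31.35 / 0.107 = 293.0 L

293 L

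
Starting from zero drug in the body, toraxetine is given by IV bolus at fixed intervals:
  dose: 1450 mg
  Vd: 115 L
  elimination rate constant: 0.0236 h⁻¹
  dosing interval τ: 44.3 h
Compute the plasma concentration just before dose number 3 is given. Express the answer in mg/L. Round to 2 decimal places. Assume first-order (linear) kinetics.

5.99 mg/L

C₀ per dose = Dose / Vd = 1450 / 115 = 12.61 mg/L
Fraction remaining after one interval: r = e^(−kτ) = e^(−0.02360 × 44.3) = 0.3515
Before dose 3, 2 doses have been given (aged 1τ, 2τ).
C_trough = C₀ × (r + r²) = 12.61 × (0.3515 + 0.1236) = 5.991 mg/L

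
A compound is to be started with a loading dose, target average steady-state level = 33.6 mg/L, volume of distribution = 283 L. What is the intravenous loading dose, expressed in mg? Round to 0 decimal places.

9509 mg

LD = Css × Vd = 33.6 × 283 = 9509 mg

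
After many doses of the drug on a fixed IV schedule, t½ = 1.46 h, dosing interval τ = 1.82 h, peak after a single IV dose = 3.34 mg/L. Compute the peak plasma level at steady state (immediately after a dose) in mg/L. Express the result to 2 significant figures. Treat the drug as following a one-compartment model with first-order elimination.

k = ln2 / t½ = 0.693147 / 1.46 = 0.4748 h⁻¹
e^(−kτ) = e^(−0.4748 × 1.82) = 0.4214
Accumulation ratio R = 1 / (1 − e^(−kτ)) = 1 / (1 − 0.4214) = 1.728
Steady-state peak = C₀ × R = 3.34 × 1.728 = 5.772 mg/L

5.8 mg/L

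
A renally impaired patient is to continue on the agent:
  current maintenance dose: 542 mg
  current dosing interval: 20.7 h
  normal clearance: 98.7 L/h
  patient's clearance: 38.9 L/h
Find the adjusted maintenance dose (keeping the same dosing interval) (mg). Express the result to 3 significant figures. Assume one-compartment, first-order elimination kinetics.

To keep the same average steady-state level, dosing rate must scale with clearance.
CL ratio = 38.9 / 98.7 = 0.3941
New dose (same interval) = 542 × 0.3941 = 213.6 mg

214 mg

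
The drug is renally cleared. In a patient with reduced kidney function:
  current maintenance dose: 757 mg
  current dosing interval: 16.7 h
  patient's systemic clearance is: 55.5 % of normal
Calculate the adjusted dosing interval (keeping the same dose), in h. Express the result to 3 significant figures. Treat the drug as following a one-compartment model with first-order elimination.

To keep the same average steady-state level, dosing rate must scale with clearance.
CL ratio = 55.5 / 100 = 0.5550
New interval (same dose) = 16.7 / 0.5550 = 30.09 h

30.1 h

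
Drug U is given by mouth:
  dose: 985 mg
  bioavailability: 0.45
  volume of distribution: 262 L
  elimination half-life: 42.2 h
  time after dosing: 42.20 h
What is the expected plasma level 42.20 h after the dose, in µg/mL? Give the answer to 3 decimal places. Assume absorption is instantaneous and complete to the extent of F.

Amount reaching circulation = F × Dose = 0.45 × 985.0 = 443.3 mg
C₀ = F·Dose / Vd = 443.3 / 262 = 1.692 mg/L
k = ln2 / t½ = 0.693147 / 42.2 = 0.01643 h⁻¹
t / t½ = 42.20 / 42.2 = 1 half-lives
C = C₀ × (1/2)^1 = 1.692 × 0.5000 = 0.8460 mg/L
(0.8460 mg/L = 0.8460 µg/mL)

0.846 µg/mL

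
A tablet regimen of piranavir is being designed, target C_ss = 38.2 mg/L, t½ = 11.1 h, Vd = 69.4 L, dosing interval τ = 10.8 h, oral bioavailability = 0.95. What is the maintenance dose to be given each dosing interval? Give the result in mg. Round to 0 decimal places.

k = ln2 / t½ = 0.693147 / 11.1 = 0.06245 h⁻¹
CL = k × Vd = 0.06245 × 69.4 = 4.334 L/h
At steady state, F × (Dose/τ) = Css × CL.
Dose = Css × CL × τ / F = 38.2 × 4.334 × 10.8 / 0.95 = 1882 mg

1882 mg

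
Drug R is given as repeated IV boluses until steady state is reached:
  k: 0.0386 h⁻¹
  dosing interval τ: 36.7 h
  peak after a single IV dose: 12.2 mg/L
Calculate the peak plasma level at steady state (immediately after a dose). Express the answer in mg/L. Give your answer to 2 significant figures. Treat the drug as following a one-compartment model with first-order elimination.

e^(−kτ) = e^(−0.03860 × 36.7) = 0.2425
Accumulation ratio R = 1 / (1 − e^(−kτ)) = 1 / (1 − 0.2425) = 1.320
Steady-state peak = C₀ × R = 12.2 × 1.320 = 16.10 mg/L

16 mg/L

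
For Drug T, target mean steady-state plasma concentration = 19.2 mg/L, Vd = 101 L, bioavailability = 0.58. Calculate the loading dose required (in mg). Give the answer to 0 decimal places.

LD = Css × Vd / F = 19.2 × 101 / 0.58 = 3343 mg

3343 mg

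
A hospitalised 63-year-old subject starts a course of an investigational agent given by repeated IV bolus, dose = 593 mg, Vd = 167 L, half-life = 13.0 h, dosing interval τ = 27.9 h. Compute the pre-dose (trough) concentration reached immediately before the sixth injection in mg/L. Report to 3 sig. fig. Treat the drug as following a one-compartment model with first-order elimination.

1.04 mg/L

C₀ per dose = Dose / Vd = 593 / 167 = 3.551 mg/L
k = ln2 / t½ = 0.693147 / 13.0 = 0.05332 h⁻¹
Fraction remaining after one interval: r = e^(−kτ) = e^(−0.05332 × 27.9) = 0.2259
Before dose 6, 5 doses have been given (aged 1τ, 2τ, 3τ, 4τ, 5τ).
C_trough = C₀ × (r + r² + … + r^5) = C₀ × r(1−r^5)/(1−r)
        = 3.551 × 0.2259 × (1 − 0.0005883) / (1 − 0.2259) = 1.036 mg/L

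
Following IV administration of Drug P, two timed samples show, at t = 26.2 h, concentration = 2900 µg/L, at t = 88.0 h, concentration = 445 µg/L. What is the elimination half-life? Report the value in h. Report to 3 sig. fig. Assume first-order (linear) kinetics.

k = ln(C₁/C₂) / (t₂ − t₁) = ln(2900/445) / (88.0 − 26.2)
  = 1.874 / 61.80 = 0.03032 h⁻¹
t½ = ln2 / k = 0.693147 / 0.03032 = 22.86 h

22.9 h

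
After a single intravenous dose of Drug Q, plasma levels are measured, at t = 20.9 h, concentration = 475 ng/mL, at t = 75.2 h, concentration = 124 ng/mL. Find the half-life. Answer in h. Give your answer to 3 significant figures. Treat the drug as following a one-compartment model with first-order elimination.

k = ln(C₁/C₂) / (t₂ − t₁) = ln(475/124) / (75.2 − 20.9)
  = 1.343 / 54.30 = 0.02473 h⁻¹
t½ = ln2 / k = 0.693147 / 0.02473 = 28.03 h

28.0 h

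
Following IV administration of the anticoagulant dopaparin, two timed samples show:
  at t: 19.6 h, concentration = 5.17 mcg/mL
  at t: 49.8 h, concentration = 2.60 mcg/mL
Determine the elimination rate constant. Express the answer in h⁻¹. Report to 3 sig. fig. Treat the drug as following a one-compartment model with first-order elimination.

k = ln(C₁/C₂) / (t₂ − t₁) = ln(5.17/2.60) / (49.8 − 19.6)
  = 0.6874 / 30.20 = 0.02276 h⁻¹

0.0228 h⁻¹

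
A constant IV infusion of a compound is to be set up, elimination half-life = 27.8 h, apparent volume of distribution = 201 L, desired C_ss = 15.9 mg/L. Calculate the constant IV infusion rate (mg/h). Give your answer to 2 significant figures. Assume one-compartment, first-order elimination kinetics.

80 mg/h

k = ln2 / t½ = 0.693147 / 27.8 = 0.02493 h⁻¹
CL = k × Vd = 0.02493 × 201 = 5.011 L/h
At steady state, infusion rate R₀ = Css × CL = 15.9 × 5.011 = 79.67 mg/h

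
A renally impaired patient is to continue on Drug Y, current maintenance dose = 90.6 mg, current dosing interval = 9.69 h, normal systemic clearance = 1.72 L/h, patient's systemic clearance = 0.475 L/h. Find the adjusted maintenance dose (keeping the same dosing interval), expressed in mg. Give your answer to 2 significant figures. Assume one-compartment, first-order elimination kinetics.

To keep the same average steady-state level, dosing rate must scale with clearance.
CL ratio = 0.475 / 1.72 = 0.2762
New dose (same interval) = 90.6 × 0.2762 = 25.02 mg

25 mg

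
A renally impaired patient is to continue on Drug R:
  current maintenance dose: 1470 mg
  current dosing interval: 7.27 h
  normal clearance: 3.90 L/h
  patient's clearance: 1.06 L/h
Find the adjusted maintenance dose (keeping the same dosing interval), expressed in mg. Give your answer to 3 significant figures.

400 mg

To keep the same average steady-state level, dosing rate must scale with clearance.
CL ratio = 1.06 / 3.90 = 0.2718
New dose (same interval) = 1470 × 0.2718 = 399.5 mg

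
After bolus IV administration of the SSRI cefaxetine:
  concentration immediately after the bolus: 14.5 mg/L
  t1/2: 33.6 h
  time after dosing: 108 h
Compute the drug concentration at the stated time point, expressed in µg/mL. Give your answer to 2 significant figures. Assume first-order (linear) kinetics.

k = ln2 / t½ = 0.693147 / 33.6 = 0.02063 h⁻¹
C = C₀ · e^(−k·t) = 14.50 × e^(−0.02063 × 108)
  = 14.50 × 0.1077 = 1.562 mg/L
(1.562 mg/L = 1.562 µg/mL)

1.6 µg/mL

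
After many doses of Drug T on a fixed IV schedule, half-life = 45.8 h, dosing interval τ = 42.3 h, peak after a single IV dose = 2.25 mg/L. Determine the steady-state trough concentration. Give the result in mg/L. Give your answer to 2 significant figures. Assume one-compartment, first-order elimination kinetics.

2.5 mg/L

k = ln2 / t½ = 0.693147 / 45.8 = 0.01513 h⁻¹
e^(−kτ) = e^(−0.01513 × 42.3) = 0.5273
Accumulation ratio R = 1 / (1 − e^(−kτ)) = 1 / (1 − 0.5273) = 2.116
Steady-state trough = C₀ × R × e^(−kτ) = 2.25 × 2.116 × 0.5273 = 2.510 mg/L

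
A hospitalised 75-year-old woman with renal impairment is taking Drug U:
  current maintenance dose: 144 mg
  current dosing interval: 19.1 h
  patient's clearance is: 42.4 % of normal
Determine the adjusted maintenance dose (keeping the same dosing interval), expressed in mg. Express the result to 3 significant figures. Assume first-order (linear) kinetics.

61.1 mg

To keep the same average steady-state level, dosing rate must scale with clearance.
CL ratio = 42.4 / 100 = 0.4240
New dose (same interval) = 144 × 0.4240 = 61.06 mg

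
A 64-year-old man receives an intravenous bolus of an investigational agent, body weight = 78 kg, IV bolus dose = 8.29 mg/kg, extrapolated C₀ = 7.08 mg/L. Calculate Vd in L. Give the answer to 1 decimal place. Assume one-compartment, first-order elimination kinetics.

Dose = 8.29 × 78 = 646.6 mg
Vd = Dose / C₀ = 646.6 / 7.08 = 91.33 L

91.3 L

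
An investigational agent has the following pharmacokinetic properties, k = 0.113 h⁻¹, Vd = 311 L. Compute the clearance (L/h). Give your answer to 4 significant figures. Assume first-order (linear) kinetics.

35.14 L/h

CL = k × Vd = 0.113 × 311 = 35.14 L/h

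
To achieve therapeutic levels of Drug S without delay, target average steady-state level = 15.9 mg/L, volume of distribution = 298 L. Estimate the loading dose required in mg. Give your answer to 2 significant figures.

LD = Css × Vd = 15.9 × 298 = 4738 mg

4700 mg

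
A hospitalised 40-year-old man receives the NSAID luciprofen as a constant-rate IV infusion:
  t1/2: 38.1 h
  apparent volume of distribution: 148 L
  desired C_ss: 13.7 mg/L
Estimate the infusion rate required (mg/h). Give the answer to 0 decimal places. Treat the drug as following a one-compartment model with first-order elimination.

37 mg/h

k = ln2 / t½ = 0.693147 / 38.1 = 0.01819 h⁻¹
CL = k × Vd = 0.01819 × 148 = 2.692 L/h
At steady state, infusion rate R₀ = Css × CL = 13.7 × 2.692 = 36.88 mg/h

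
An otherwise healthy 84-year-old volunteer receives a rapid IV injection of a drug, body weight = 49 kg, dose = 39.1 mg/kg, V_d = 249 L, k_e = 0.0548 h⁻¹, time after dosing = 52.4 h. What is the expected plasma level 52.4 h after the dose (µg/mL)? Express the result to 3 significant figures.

0.436 µg/mL

Total dose = 39.1 × 49 = 1916 mg
C₀ = Dose / Vd = 1916 / 249 = 7.695 mg/L
C = C₀ · e^(−k·t) = 7.695 × e^(−0.05480 × 52.4)
  = 7.695 × 0.05661 = 0.4356 mg/L
(0.4356 mg/L = 0.4356 µg/mL)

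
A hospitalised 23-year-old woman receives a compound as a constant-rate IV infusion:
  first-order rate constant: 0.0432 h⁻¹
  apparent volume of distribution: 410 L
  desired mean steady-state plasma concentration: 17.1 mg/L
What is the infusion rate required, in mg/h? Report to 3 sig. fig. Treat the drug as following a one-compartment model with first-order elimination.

303 mg/h

CL = k × Vd = 0.04320 × 410 = 17.71 L/h
At steady state, infusion rate R₀ = Css × CL = 17.1 × 17.71 = 302.8 mg/h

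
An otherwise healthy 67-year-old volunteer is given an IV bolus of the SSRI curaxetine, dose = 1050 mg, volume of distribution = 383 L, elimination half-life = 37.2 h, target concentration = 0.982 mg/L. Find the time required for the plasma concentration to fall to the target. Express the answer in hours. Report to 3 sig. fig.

C₀ = Dose / Vd = 1050 / 383 = 2.742 mg/L
k = ln2 / t½ = 0.693147 / 37.2 = 0.01863 h⁻¹
t = ln(C₀ / C) / k = ln(2.742 / 0.982) / 0.01863
  = ln(2.792) / 0.01863 = 1.027 / 0.01863 = 55.13 h

55.1 h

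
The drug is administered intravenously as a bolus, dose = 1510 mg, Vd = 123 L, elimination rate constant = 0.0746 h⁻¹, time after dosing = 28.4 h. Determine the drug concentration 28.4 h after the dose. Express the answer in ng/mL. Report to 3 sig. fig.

C₀ = Dose / Vd = 1510 / 123 = 12.28 mg/L
C = C₀ · e^(−k·t) = 12.28 × e^(−0.07460 × 28.4)
  = 12.28 × 0.1202 = 1.476 mg/L
Convert: 1.476 mg/L × 1000 = 1476 ng/mL

1480 ng/mL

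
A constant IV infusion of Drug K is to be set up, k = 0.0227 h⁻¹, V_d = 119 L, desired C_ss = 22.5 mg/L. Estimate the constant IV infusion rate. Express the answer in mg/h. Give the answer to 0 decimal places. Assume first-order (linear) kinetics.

61 mg/h

CL = k × Vd = 0.02270 × 119 = 2.701 L/h
At steady state, infusion rate R₀ = Css × CL = 22.5 × 2.701 = 60.77 mg/h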